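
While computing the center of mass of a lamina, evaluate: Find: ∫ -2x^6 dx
Using power rule: ∫ -2x^6 dx = -2/7 x^7+C = (-2/7)x^7+C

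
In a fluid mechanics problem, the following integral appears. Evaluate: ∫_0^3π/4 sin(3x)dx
Antiderivative: -cos(3x)/3
Evaluate at bounds: [-cos(3·3π/4)/3] - [-cos(3·0)/3]
= (-(√2/2)+(1))/3 = 1/3 - √2/6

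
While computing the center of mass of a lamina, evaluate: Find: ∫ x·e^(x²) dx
Let u=x², du=2x dx
∫ (1/2)e^u du=e^u/2+C

Answer: e^(x²)/2+C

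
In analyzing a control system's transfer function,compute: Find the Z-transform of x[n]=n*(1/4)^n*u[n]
Using the property Z{n * a^n * u[n]} = az/(z-a)^2
With a = 1/4: X(z) = (1/4)z/(z - 1/4)^2, |z| > 1/4

Answer: (1/4)z/(z - 1/4)^2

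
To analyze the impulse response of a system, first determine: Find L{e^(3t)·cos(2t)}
First shifting: L{e^(at)f(t)}=F(s-a)
L{cos(2t)}=s/(s²+4)
Shift: (s-3)/((s-3)²+4)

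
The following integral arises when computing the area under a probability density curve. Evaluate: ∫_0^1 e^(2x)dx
Antiderivative: (1/2)e^(2x)
Evaluate: (1/2)(e^2 - 1)

Answer: (e^2 - 1)/2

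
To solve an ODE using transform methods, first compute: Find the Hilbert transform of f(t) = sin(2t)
The Hilbert transform shifts each frequency component by -pi/2.
H{sin(wt)} = -cos(wt)
With w = 2: H{sin(2t)} = -cos(2t)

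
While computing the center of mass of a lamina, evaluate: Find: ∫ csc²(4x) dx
Since d/dx[-cot(4x)] = 4csc²(4x), integral = -cot(4x)/4+C

Answer: (-1/4)cot(4x)+C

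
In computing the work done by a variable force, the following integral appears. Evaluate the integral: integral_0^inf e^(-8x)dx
integral_0^inf e^(-8x) dx = [-1/8 * e^(-8x)]_0^inf
= 0 - (-1/8) = 1/8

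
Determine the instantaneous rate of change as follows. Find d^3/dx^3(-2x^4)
Apply power rule 3 times:
d^1: -8x^3
d^2: -24x^2
d^3: -48x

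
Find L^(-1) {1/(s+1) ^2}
L^(-1){1/(s-a)^n} = t^(n-1)·e^(at)/(n-1)!
Here a = -1, n = 2: t^1·e^(-t)/1

Answer: t·e^(-t)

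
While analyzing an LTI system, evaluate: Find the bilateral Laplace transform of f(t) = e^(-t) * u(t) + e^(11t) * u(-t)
For e^(-t)*u(t): L=1/(s + 1), Re(s) > -1
For e^(11t)*u(-t): L=-1/(s-11), Re(s) < 11
Combined: F(s)=1/(s + 1) - 1/(s-11), -1 < Re(s) < 11

Answer: 1/(s + 1) - 1/(s-11), ROC: -1 < Re(s) < 11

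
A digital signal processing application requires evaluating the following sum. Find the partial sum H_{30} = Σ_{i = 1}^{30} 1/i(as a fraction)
H_30 = 1 + 1/2 + 1/3 + ... + 1/30
= 9304682830147/2329089562800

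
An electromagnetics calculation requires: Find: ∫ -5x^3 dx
Using power rule: ∫ -5x^3 dx = -5/4 x^4+C = (-5/4)x^4+C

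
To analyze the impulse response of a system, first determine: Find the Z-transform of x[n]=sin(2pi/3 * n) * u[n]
Z{sin(w0*n)*u[n]}=z*sin(w0)/(z^2-2z*cos(w0)+1)
With w0=2pi/3: X(z)=z*sin(2pi/3)/(z^2-2z*cos(2pi/3)+1)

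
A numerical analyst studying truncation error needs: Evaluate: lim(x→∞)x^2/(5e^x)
Apply L'Hôpital 2 times (∞/∞ each time):
Eventually get 2!/(5e^x) → 0

Answer: 0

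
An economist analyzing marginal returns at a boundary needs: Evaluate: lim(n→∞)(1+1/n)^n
This is the definition of e^1: lim(1+1/n)^n=e^1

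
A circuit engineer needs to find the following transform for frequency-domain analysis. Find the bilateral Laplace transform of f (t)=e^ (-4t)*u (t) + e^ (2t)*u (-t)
For e^(-4t) * u(t): L = 1/(s + 4), Re(s) > -4
For e^(2t) * u(-t): L = -1/(s-2), Re(s) < 2
Combined: F(s) = 1/(s + 4) - 1/(s-2), -4 < Re(s) < 2

Answer: 1/(s + 4) - 1/(s-2), ROC: -4 < Re(s) < 2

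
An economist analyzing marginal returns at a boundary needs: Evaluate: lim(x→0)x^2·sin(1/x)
Squeeze theorem: -|x^2| ≤ x^2·sin(1/x) ≤ |x^2|
Since x^2 → 0 as x → 0, by squeeze theorem the limit is 0

Answer: 0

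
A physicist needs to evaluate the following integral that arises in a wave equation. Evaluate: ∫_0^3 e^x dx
Antiderivative: e^x
Evaluate: (e^3 - 1)

Answer: e^3 - 1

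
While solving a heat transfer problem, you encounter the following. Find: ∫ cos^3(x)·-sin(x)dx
Let u = cos(x), du = -sin(x) dx
∫ u^3 du = u^4/4+C

Answer: cos^4(x)/4+C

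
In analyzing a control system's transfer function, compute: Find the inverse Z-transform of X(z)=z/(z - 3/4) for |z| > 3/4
Standard pair: z/(z-a) <-> a^n * u[n] for causal signals
With a = 3/4: x[n] = (3/4)^n * u[n]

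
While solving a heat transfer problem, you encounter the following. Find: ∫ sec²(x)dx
Since d/dx[tan(x)]=sec²(x), integral=tan(x)+C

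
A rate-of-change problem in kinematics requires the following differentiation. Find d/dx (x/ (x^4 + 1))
Quotient rule: (f/g)' = (f'g - fg')/g²
f = x, f' = 1
g = x^4 + 1, g' = 4x^3

Answer: (1·(x^4 + 1) - 4x^4)/(x^4 + 1)²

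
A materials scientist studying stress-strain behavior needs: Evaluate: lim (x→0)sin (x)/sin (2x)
sin(u) ≈ u for small u:
sin(x)/sin(2x) ≈ x/(2x)=1/2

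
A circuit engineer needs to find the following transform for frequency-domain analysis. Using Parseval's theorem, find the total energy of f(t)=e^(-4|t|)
Parseval's theorem: E = integral |f(t)|^2 dt = (1/2pi) integral |F(omega)|^2 domega
E = integral_{-inf}^{inf} e^(-8|t|) dt = 2 * integral_0^inf e^(-8t) dt = 2/(2 * 4) = 1/4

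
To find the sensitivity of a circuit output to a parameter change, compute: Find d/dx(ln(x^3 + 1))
Chain rule: d/dx[ln(u)]=u'/u where u=x^3+1
u'=3x^2

Answer: (3x^2)/(x^3+1)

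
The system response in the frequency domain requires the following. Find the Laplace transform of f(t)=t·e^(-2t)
L{t·e^(at)}=1/(s-a)²
L{t·e^(-2t)}=1/(s + 2)²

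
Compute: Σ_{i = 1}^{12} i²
Using formula: Σ i^2 = n(n+1)(2n+1)/6 = 12·13·25/6 = 650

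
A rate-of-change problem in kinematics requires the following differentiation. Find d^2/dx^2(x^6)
Apply power rule 2 times:
d^1: 6x^5
d^2: 30x^4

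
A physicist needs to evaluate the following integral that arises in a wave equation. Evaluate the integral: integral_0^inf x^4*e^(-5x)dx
This is a Gamma integral. Substitute u=5x (du=5 dx):
integral_0^inf x^4 * e^(-5x) dx=(1/5^5) integral_0^inf u^4 * e^(-u) du
=Gamma(5)/5^5=4!/5^5=24/3125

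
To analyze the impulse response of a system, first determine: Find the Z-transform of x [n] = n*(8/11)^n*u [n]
Using the property Z{n * a^n * u[n]}=az/(z-a)^2
With a=8/11: X(z)=(8/11)z/(z - 8/11)^2, |z| > 8/11

Answer: (8/11)z/(z - 8/11)^2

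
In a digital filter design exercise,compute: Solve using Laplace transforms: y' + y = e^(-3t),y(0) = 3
Take L: sY - 3+Y = 1/(s+3)
Y(s+1) = 1/(s+3)+3
Y = 1/((s+3)(s+1))+3/(s+1)
Partial fractions: 1/((s+3)(s+1)) = -(1/2)/(s+3)+(1/2)/(s+1)
So Y = -(1/2)/(s+3)+(7/2)/(s+1)
Inverse Laplace transform (L^(-1){1/(s+3)} = e^(-3t), L^(-1){1/(s+1)} = e^(-t)):

Answer: y(t) = (-1/2)·e^(-3t)+(7/2)·e^(-t)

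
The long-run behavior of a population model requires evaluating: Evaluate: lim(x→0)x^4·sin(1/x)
Squeeze theorem: -|x^4| ≤ x^4·sin(1/x) ≤ |x^4|
Since x^4 → 0 as x → 0, by squeeze theorem the limit is 0

Answer: 0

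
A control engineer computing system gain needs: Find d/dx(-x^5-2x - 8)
Power rule: d/dx(ax^n) = n·a·x^(n-1)
Term by term: -5·x^4-2

Answer: -5x^4-2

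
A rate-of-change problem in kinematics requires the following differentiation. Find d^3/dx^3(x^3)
Apply power rule 3 times:
d^1: 3x^2
d^2: 6x
d^3: 6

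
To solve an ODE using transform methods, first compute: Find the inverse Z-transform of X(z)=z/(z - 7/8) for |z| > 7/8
Standard pair: z/(z-a) <-> a^n * u[n] for causal signals
With a = 7/8: x[n] = (7/8)^n * u[n]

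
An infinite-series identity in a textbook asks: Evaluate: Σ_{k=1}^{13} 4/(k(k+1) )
Partial fractions: 4/(k(k+1))=4/k - 4/(k+1)
Telescoping sum: 4(1-1/14)=4·13/14

Answer: 26/7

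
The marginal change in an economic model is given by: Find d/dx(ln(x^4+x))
Chain rule: d/dx[ln(u)]=u'/u where u=x^4+x
u'=4x^3+1

Answer: (4x^3+1)/(x^4+x)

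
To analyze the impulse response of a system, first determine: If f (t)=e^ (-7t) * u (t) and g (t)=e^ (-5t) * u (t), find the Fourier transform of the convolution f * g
By the convolution theorem: F{f * g}=F(omega) * G(omega)
F(omega)=1/(7 + j * omega), G(omega)=1/(5 + j * omega)
F{f * g}=1/((7 + j * omega)(5 + j * omega))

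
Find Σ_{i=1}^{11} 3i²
= 3·n(n+1)(2n+1)/6 = 3·11·12·23/6 = 1518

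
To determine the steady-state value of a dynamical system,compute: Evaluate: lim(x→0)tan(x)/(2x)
tan(u) ≈ u for small u:
tan(x)/(2x) ≈ x/(2x) = 1/2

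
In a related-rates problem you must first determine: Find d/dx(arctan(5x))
d/dx[arctan(u)]=u'/(1+u²), u=5x, u'=5

Answer: 5/(1+25x²)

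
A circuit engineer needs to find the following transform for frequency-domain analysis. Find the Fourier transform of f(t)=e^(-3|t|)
Using the standard pair: F{e^(-a|t|)} = 2a/(a^2+omega^2)
With a = 3: F(omega) = 6/(9+omega^2)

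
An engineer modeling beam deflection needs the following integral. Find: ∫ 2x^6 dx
Using power rule: ∫ 2x^6 dx = 2/7 x^7 + C = (2/7)x^7 + C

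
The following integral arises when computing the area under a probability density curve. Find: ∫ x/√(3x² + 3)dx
Let u = 3x² + 3, du = 6x dx
∫ (1/6)·u^(-1/2) du = √u/3 + C

Answer: √(3x² + 3)/3 + C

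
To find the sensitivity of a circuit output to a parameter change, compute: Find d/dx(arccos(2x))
d/dx[arccos(u)] = -u'/√(1-u²), u = 2x, u' = 2

Answer: -2/√(1-4x²)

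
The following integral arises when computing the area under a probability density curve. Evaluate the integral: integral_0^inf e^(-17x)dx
integral_0^inf e^(-17x) dx=[-1/17 * e^(-17x)]_0^inf
=0 - (-1/17)=1/17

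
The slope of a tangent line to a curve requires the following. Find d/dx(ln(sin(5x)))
Chain rule: d/dx[ln(u)]=u'/u where u=sin(5x)
u'=5cos(5x)

Answer: (5cos(5x))/(sin(5x))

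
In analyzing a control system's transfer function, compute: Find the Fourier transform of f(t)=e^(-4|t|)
Using the standard pair: F{e^(-a|t|)}=2a/(a^2 + omega^2)
With a=4: F(omega)=8/(16 + omega^2)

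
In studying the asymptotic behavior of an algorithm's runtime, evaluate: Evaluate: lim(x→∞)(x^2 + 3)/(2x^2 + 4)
Divide numerator and denominator by x^2:
lim (1+3/x^2)/(2+4/x^2) = 1/2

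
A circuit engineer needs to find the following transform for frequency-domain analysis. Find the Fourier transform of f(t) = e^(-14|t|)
Using the standard pair: F{e^(-a|t|)} = 2a/(a^2 + omega^2)
With a = 14: F(omega) = 28/(196 + omega^2)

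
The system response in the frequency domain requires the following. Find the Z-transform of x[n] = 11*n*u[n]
Z{n*u[n]}=z/(z-1)^2
By linearity: Z{11*n*u[n]}=11z/(z-1)^2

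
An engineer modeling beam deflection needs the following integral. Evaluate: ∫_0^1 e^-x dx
Antiderivative: -e^-x
Evaluate: -(e^-1 - 1)

Answer: (e^-1 - 1)/(-1)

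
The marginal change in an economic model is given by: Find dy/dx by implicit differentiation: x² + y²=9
Differentiate both sides: 2x + 2y·(dy/dx) = 0
Solve: dy/dx = -2x/(2y) = -x/y

Answer: dy/dx = -x/y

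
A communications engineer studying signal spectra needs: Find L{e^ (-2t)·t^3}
First shifting: L{e^(at)f(t)}=F(s-a)
L{t^3}=6/s^4
Shift s → s+2: 6/(s+2)^4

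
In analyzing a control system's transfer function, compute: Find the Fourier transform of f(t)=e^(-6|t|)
Using the standard pair: F{e^(-a|t|)}=2a/(a^2 + omega^2)
With a=6: F(omega)=12/(36 + omega^2)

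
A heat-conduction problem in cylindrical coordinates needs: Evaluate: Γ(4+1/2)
Γ(n + 1/2) = (2n)!√π/(4^n·n!)
= 40320√π/(256·24) = (105/16)·√π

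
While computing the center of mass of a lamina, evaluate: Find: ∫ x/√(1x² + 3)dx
Let u = x² + 3, du = 2x dx
∫ (1/2)·u^(-1/2) du = √u + C

Answer: √(x² + 3) + C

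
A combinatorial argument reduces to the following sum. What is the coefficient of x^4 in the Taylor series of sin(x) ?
sin(x) has only odd powers. Coefficient of x^4 = 0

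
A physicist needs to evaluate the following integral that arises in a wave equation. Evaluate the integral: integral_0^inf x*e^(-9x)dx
This is a Gamma integral. Substitute u=9x (du=9 dx):
integral_0^inf x * e^(-9x) dx=(1/9^2) integral_0^inf u^1 * e^(-u) du
=Gamma(2)/9^2=1!/9^2=1/81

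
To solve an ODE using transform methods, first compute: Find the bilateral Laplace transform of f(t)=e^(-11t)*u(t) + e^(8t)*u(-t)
For e^(-11t)*u(t): L=1/(s+11), Re(s) > -11
For e^(8t)*u(-t): L=-1/(s-8), Re(s) < 8
Combined: F(s)=1/(s+11)-1/(s-8), -11 < Re(s) < 8

Answer: 1/(s+11)-1/(s-8), ROC: -11 < Re(s) < 8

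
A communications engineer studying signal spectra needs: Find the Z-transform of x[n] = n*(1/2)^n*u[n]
Using the property Z{n*a^n*u[n]} = az/(z-a)^2
With a = 1/2: X(z) = (1/2)z/(z - 1/2)^2, |z| > 1/2

Answer: (1/2)z/(z - 1/2)^2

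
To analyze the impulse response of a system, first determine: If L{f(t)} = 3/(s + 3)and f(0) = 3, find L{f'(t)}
L{f'(t)}=s·F(s) - f(0)=3s/(s+3)-3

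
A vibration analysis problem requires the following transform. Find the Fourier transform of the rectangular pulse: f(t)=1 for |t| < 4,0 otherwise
F(omega) = integral from -4 to 4 of e^(-j * omega * t) dt
= 2 * sin(4 * omega)/omega = 8 * sinc(4 * omega/pi)

Answer: 2 * sin(4 * omega)/omega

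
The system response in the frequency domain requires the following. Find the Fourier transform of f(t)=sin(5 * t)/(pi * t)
sin(W*t)/(pi*t)=(W/pi)*sinc(W*t/pi) is the impulse response of the ideal low-pass filter with cutoff W (here W=5).
Its Fourier transform is a rectangular function:
F(omega)=1 for |omega| < 5, 0 otherwise

Answer: rect(omega/10) [i.e., 1 for |omega| < 5, 0 otherwise]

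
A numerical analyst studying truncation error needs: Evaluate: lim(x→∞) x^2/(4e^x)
Apply L'Hôpital 2 times (∞/∞ each time):
Eventually get 2!/(4e^x) → 0

Answer: 0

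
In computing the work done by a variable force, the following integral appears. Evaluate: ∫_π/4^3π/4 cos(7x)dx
Antiderivative: sin(7x)/7
Evaluate at bounds: [sin(7·3π/4)/7] - [sin(7·π/4)/7]
= ((-√2/2) - (-√2/2))/7 = 0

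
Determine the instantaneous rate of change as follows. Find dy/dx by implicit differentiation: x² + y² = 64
Differentiate both sides: 2x + 2y·(dy/dx)=0
Solve: dy/dx=-2x/(2y)=-x/y

Answer: dy/dx=-x/y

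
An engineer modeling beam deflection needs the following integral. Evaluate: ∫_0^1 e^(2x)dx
Antiderivative: (1/2)e^(2x)
Evaluate: (1/2)(e^2-1)

Answer: (e^2-1)/2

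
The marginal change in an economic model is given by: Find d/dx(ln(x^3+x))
Chain rule: d/dx[ln(u)] = u'/u where u = x^3+x
u' = 3x^2+1

Answer: (3x^2+1)/(x^3+x)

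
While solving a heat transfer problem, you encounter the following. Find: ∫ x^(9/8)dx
Power rule: ∫ x^(9/8) dx = x^(17/8)/(17/8) + C

Answer: (8/17)·x^(17/8) + C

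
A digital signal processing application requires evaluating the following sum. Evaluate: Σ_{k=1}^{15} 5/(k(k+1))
Partial fractions: 5/(k(k + 1))=5/k - 5/(k + 1)
Telescoping sum: 5(1 - 1/16)=5·15/16

Answer: 75/16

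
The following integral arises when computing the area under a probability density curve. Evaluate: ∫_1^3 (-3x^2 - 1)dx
Step 1: Find antiderivative F(x)=-x^3 - x
Step 2: F(3) - F(1)=-30 - (-2)=-28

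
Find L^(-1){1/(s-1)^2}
L^(-1){1/(s-a)^n}=t^(n-1)·e^(at)/(n-1)!
Here a=1, n=2: t^1·e^(t)/1

Answer: t·e^(t)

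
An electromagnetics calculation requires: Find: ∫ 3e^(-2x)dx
Since d/dx[e^(-2x)]=-2e^(-2x), we get -3/2 e^(-2x)+C

Answer: (-3/2)e^(-2x)+C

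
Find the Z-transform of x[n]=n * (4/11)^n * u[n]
Using the property Z{n * a^n * u[n]} = az/(z-a)^2
With a = 4/11: X(z) = (4/11)z/(z - 4/11)^2, |z| > 4/11

Answer: (4/11)z/(z - 4/11)^2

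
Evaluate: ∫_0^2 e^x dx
Antiderivative: e^x
Evaluate: (e^2-1)

Answer: e^2-1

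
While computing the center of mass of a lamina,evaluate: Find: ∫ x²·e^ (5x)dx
Integration by parts twice:
First: u = x², dv = e^(5x) dx => x²e^(5x)/5 - (2/5)∫ xe^(5x) dx
Second (∫ xe^(5x) dx): xe^(5x)/5 - e^(5x)/25
Combining: e^(5x)(x²/5-2x/25+2/125)+C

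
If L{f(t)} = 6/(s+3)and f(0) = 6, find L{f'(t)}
L{f'(t)}=s·F(s) - f(0)=6s/(s + 3) - 6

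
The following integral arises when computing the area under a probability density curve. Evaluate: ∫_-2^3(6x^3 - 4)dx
Step 1: Find antiderivative F(x) = (3/2)x^4 - 4x
Step 2: F(3) - F(-2) = 219/2 - (32) = 155/2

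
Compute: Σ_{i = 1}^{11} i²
Using formula: Σ i^2 = n(n+1)(2n+1)/6 = 11·12·23/6 = 506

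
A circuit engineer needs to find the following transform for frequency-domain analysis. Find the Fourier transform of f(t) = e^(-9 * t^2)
The Fourier transform of a Gaussian e^(-a*t^2) is sqrt(pi/a)*e^(-omega^2/(4a)).
With a = 9: F(omega) = sqrt(pi)/3*e^(-omega^2/36)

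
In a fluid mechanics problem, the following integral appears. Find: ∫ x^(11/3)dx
Power rule: ∫ x^(11/3) dx=x^(14/3)/(14/3)+C

Answer: (3/14)·x^(14/3)+C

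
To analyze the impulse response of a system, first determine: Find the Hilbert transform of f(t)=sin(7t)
The Hilbert transform shifts each frequency component by -pi/2.
H{sin(wt)} = -cos(wt)
With w = 7: H{sin(7t)} = -cos(7t)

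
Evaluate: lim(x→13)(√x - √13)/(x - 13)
Multiply by conjugate (√x + √13)/(√x + √13):
= (x - 13)/((x - 13)(√x + √13)) = 1/(√x + √13)
As x → 13: 1/(2√13)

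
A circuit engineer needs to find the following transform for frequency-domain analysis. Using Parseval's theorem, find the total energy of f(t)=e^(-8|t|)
Parseval's theorem: E=integral |f(t)|^2 dt=(1/2pi) integral |F(omega)|^2 domega
E=integral_{-inf}^{inf} e^(-16|t|) dt=2*integral_0^inf e^(-16t) dt=2/(2*8)=1/8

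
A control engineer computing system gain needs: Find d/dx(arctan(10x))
d/dx[arctan(u)]=u'/(1+u²), u=10x, u'=10

Answer: 10/(1+100x²)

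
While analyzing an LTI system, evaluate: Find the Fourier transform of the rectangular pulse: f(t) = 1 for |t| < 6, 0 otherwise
F(omega)=integral from -6 to 6 of e^(-j * omega * t) dt
=2 * sin(6 * omega)/omega=12 * sinc(6 * omega/pi)

Answer: 2 * sin(6 * omega)/omega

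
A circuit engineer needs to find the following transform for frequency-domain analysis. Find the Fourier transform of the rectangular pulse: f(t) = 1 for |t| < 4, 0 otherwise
F(omega) = integral from -4 to 4 of e^(-j*omega*t) dt
= 2*sin(4*omega)/omega = 8*sinc(4*omega/pi)

Answer: 2*sin(4*omega)/omega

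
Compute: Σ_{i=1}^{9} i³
Using formula: Σ i^3 = [n(n + 1)/2]² = [9·10/2]² = 2025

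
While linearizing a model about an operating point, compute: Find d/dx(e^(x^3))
Chain rule: d/dx[e^u]=e^u · u' where u=x^3
u'=3x^2

Answer: 3x^2·e^(x^3)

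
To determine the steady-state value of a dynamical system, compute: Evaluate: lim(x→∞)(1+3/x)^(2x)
Rewrite as [(1 + 3/x)^x]^2.
lim(1 + 3/x)^x=e^3, so limit=(e^3)^2=e^6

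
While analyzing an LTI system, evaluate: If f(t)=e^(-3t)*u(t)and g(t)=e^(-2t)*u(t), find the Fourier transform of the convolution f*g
By the convolution theorem: F{f * g} = F(omega) * G(omega)
F(omega) = 1/(3+j * omega), G(omega) = 1/(2+j * omega)
F{f * g} = 1/((3+j * omega)(2+j * omega))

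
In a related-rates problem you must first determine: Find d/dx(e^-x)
Chain rule: d/dx[e^u]=e^u · u' where u=-x
u'=-1

Answer: -1·e^-x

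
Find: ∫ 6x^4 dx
Using power rule: ∫ 6x^4 dx = 6/5 x^5 + C = (6/5)x^5 + C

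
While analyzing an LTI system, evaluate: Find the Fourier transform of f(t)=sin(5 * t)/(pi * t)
sin(W * t)/(pi * t)=(W/pi) * sinc(W * t/pi) is the impulse response of the ideal low-pass filter with cutoff W (here W=5).
Its Fourier transform is a rectangular function:
F(omega)=1 for |omega| < 5, 0 otherwise

Answer: rect(omega/10) [i.e., 1 for |omega| < 5, 0 otherwise]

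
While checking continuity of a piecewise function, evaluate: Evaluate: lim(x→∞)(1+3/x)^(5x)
Rewrite as [(1+3/x)^x]^5.
lim(1+3/x)^x = e^3, so limit = (e^3)^5 = e^15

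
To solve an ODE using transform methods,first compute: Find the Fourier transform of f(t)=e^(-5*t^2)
The Fourier transform of a Gaussian e^(-a*t^2) is sqrt(pi/a)*e^(-omega^2/(4a)).
With a=5: F(omega)=sqrt(pi/5)*e^(-omega^2/20)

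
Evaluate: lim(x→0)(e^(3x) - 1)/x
L'Hôpital (0/0): lim 3e^(3x)/1=3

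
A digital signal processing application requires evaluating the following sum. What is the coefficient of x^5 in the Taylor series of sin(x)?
sin(x) = Σ (-1)^k x^(2k+1)/(2k+1)!
For x^5: (-1)^2/5! = 1/120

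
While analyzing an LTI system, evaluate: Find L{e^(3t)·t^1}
First shifting: L{e^(at)f(t)} = F(s-a)
L{t^1} = 1/s^2
Shift s → s-3: 1/(s-3)^2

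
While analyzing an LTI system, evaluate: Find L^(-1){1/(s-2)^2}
L^(-1){1/(s-a)^n}=t^(n-1)·e^(at)/(n-1)!
Here a=2, n=2: t^1·e^(2t)/1

Answer: t·e^(2t)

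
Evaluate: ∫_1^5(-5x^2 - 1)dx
Step 1: Find antiderivative F(x) = (-5/3)x^3 - x
Step 2: F(5) - F(1) = -640/3 - (-8/3) = -632/3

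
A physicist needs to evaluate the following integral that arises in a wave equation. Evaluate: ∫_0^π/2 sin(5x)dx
Antiderivative: -cos(5x)/5
Evaluate at bounds: [-cos(5·π/2)/5] - [-cos(5·0)/5]
= (-(0) + (1))/5 = 1/5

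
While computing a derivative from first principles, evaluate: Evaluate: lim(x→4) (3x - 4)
Polynomial is continuous, so substitute x = 4:
3·4 - 4 = 8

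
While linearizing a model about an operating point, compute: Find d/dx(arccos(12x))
d/dx[arccos(u)] = -u'/√(1-u²), u = 12x, u' = 12

Answer: -12/√(1-144x²)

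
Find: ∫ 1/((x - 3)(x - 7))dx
Partial fractions: 1/((x-3)(x-7)) = A/(x-3)+B/(x-7)
A = -1/4, B = 1/4
∫ [-1/4· 1/(x-3)+1/4· 1/(x-7)] dx
= (1/4)[ln|x-7| - ln|x-3|]+C

Answer: (1/4)·ln|(x-7)/(x-3)|+C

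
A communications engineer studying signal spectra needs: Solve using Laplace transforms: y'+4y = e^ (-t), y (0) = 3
Take L: sY - 3+4Y=1/(s+1)
Y(s+4)=1/(s+1)+3
Y=1/((s+1)(s+4))+3/(s+4)
Partial fractions: 1/((s+1)(s+4))=(1/3)/(s+1) - (1/3)/(s+4)
So Y=(1/3)/(s+1)+(8/3)/(s+4)
Inverse Laplace transform (L^(-1){1/(s+1)}=e^(-t), L^(-1){1/(s+4)}=e^(-4t)):

Answer: y(t)=(1/3)·e^(-t)+(8/3)·e^(-4t)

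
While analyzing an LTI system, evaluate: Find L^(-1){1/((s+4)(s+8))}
Partial fractions: 1/((s + 4)(s + 8)) = A/(s + 4) + B/(s + 8)
Cover-up: A = 1/(s + 8)|_{s = -4} = 1/4; B = 1/(s + 4)|_{s = -8} = -1/4
L^(-1) = (1/4)e^(-4t) - (1/4)e^(-8t)

Answer: (1/4)(e^(-4t) - e^(-8t))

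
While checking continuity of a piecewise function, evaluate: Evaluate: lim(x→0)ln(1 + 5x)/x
L'Hôpital (0/0): lim 5/(1+5x) / 1=5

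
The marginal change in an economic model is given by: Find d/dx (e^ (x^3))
Chain rule: d/dx[e^u]=e^u · u' where u=x^3
u'=3x^2

Answer: 3x^2·e^(x^3)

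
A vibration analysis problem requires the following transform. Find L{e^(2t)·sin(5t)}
First shifting: L{e^(at)f(t)} = F(s-a)
L{sin(5t)} = 5/(s²+25)
Shift: 5/((s-2)²+25)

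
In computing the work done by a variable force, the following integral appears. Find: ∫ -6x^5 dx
Using power rule: ∫ -6x^5 dx=-6/6 x^6+C=-x^6+C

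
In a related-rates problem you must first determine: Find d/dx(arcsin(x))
d/dx[arcsin(u)]=u'/√(1-u²), u=x, u'=1

Answer: 1/√(1-x²)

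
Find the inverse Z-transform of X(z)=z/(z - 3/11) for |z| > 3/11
Standard pair: z/(z-a) <-> a^n * u[n] for causal signals
With a=3/11: x[n]=(3/11)^n * u[n]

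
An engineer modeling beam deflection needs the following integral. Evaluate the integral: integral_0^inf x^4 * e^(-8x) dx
This is a Gamma integral. Substitute u=8x (du=8 dx):
integral_0^inf x^4 * e^(-8x) dx=(1/8^5) integral_0^inf u^4 * e^(-u) du
=Gamma(5)/8^5=4!/8^5=24/32768

Answer: 3/4096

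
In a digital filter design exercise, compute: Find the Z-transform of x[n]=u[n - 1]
Using the time-shift property: Z{u[n-1]}=z^(-1) * z/(z-1)
=z^(0)/(z-1)

Answer: 1/(z-1)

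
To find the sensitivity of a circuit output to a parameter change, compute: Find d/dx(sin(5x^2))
Chain rule: d/dx[sin(u)]=cos(u)·u' where u=5x^2
u'=10x

Answer: 10x·cos(5x^2)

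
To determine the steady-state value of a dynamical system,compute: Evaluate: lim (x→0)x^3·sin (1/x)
Squeeze theorem: -|x^3| ≤ x^3·sin(1/x) ≤ |x^3|
Since x^3 → 0 as x → 0, by squeeze theorem the limit is 0

Answer: 0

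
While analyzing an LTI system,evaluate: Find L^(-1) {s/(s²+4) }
L^(-1){s/(s²+w²)} = cos(wt)
Here w = 2

Answer: cos(2t)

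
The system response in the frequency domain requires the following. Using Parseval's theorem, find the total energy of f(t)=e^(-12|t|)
Parseval's theorem: E = integral |f(t)|^2 dt = (1/2pi) integral |F(omega)|^2 domega
E = integral_{-inf}^{inf} e^(-24|t|) dt = 2*integral_0^inf e^(-24t) dt = 2/(2*12) = 1/12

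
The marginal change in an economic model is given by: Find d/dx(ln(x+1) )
Chain rule: d/dx[ln(u)]=u'/u where u=x + 1
u'=1

Answer: (1)/(x + 1)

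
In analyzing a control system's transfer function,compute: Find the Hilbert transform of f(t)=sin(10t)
The Hilbert transform shifts each frequency component by -pi/2.
H{sin(wt)} = -cos(wt)
With w = 10: H{sin(10t)} = -cos(10t)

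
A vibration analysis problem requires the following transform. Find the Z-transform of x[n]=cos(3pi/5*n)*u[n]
Z{cos(w0*n)*u[n]}=z(z - cos(w0))/(z^2 - 2z*cos(w0) + 1)
With w0=3pi/5: X(z)=z(z - cos(3pi/5))/(z^2 - 2z*cos(3pi/5) + 1)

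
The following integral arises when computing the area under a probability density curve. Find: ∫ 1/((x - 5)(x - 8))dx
Partial fractions: 1/((x-5)(x-8))=A/(x-5) + B/(x-8)
A=-1/3, B=1/3
∫ [-1/3· 1/(x-5) + 1/3· 1/(x-8)] dx
=(1/3)[ln|x-8| - ln|x-5|] + C

Answer: (1/3)·ln|(x-8)/(x-5)| + C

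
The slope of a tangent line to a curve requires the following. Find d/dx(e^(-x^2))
Chain rule: d/dx[e^u]=e^u · u' where u=-x^2
u'=-2x

Answer: -2x·e^(-x^2)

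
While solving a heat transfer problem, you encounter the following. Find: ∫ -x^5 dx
Using power rule: ∫ -x^5 dx=-1/6 x^6 + C=(-1/6)x^6 + C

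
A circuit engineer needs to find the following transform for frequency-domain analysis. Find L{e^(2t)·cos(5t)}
First shifting: L{e^(at)f(t)} = F(s-a)
L{cos(5t)} = s/(s² + 25)
Shift: (s-2)/((s-2)² + 25)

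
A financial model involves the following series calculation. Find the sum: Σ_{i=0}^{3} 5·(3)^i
Geometric series: S=a(1 - r^n)/(1 - r)
a=5, r=3, n=4
S=5(1-81)/-2=200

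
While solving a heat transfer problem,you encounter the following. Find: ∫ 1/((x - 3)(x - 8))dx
Partial fractions: 1/((x-3)(x-8))=A/(x-3)+B/(x-8)
A=-1/5, B=1/5
∫ [-1/5· 1/(x-3)+1/5· 1/(x-8)] dx
=(1/5)[ln|x-8| - ln|x-3|]+C

Answer: (1/5)·ln|(x-8)/(x-3)|+C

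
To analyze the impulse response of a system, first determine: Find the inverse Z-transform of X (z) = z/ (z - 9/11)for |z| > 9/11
Standard pair: z/(z-a) <-> a^n*u[n] for causal signals
With a=9/11: x[n]=(9/11)^n*u[n]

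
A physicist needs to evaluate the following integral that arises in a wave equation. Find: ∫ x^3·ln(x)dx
By parts: u=ln(x), dv=x^3 dx
du=1/x dx, v=x^4/4
=x^4·ln(x)/4 - ∫ x^3/4 dx
=x^4·ln(x)/4 - x^4/16+C

Answer: x^4(ln(x)/4-1/16)+C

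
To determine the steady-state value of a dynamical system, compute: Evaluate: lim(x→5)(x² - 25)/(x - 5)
Factor: (x² - 25) = (x-5)(x+5)
Cancel (x-5): lim(x→5) (x+5) = 10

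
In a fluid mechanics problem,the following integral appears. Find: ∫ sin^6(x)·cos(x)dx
Let u=sin(x), du=cos(x) dx
∫ u^6 du=u^7/7+C

Answer: sin^7(x)/7+C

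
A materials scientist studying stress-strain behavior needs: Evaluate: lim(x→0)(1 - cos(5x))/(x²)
Using 1-cos(u) ≈ u²/2 for small u:
(1-cos(5x)) ≈ (5x)²/2 = 25x²/2
So limit = 25/(2·1) = 25/2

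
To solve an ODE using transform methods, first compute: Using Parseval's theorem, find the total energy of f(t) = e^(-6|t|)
Parseval's theorem: E=integral |f(t)|^2 dt=(1/2pi) integral |F(omega)|^2 domega
E=integral_{-inf}^{inf} e^(-12|t|) dt=2*integral_0^inf e^(-12t) dt=2/(2*6)=1/6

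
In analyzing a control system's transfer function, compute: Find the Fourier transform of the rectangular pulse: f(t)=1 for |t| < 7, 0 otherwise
F(omega) = integral from -7 to 7 of e^(-j * omega * t) dt
= 2 * sin(7 * omega)/omega = 14 * sinc(7 * omega/pi)

Answer: 2 * sin(7 * omega)/omega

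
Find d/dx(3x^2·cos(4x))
Product rule: (fg)'=f'g+fg'
f=3x^2, f'=6x
g=cos(4x), g'=-4·sin(4x)

Answer: 6x·cos(4x)-12x^2·sin(4x)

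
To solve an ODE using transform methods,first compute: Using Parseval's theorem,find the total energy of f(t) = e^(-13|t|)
Parseval's theorem: E = integral |f(t)|^2 dt = (1/2pi) integral |F(omega)|^2 domega
E = integral_{-inf}^{inf} e^(-26|t|) dt = 2*integral_0^inf e^(-26t) dt = 2/(2*13) = 1/13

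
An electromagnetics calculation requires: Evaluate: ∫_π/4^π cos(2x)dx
Antiderivative: sin(2x)/2
Evaluate at bounds: [sin(2·π)/2] - [sin(2·π/4)/2]
= ((0) - (1))/2 = -1/2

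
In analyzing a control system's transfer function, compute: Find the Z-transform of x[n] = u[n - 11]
Using the time-shift property: Z{u[n-11]} = z^(-11) * z/(z-1)
= z^(-10)/(z-1)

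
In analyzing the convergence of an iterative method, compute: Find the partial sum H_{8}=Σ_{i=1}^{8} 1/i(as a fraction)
H_8=1+1/2+1/3+...+1/8
=761/280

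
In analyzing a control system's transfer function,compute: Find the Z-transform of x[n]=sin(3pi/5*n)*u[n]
Z{sin(w0*n)*u[n]}=z*sin(w0)/(z^2 - 2z*cos(w0) + 1)
With w0=3pi/5: X(z)=z*sin(3pi/5)/(z^2 - 2z*cos(3pi/5) + 1)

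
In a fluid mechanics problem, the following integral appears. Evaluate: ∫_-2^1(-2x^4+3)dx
Step 1: Find antiderivative F(x)=(-2/5)x^5 + 3x
Step 2: F(1) - F(-2)=13/5 - (34/5)=-21/5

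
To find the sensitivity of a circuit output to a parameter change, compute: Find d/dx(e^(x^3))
Chain rule: d/dx[e^u] = e^u · u' where u = x^3
u' = 3x^2

Answer: 3x^2·e^(x^3)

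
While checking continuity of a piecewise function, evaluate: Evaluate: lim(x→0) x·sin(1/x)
Squeeze theorem: -|x| ≤ x·sin(1/x) ≤ |x|
Since x → 0 as x → 0, by squeeze theorem the limit is 0

Answer: 0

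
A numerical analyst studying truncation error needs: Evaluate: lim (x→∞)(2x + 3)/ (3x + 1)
Divide numerator and denominator by x:
lim (2 + 3/x)/(3 + 1/x) = 2/3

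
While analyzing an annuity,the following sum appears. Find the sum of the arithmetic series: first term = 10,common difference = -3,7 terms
Last term: a_n=10+(7-1)·-3=-8
Sum=n(a_1+a_n)/2=7(10+(-8))/2=7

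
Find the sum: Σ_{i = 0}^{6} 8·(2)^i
Geometric series: S = a(1 - r^n)/(1 - r)
a = 8, r = 2, n = 7
S = 8(1 - 128)/-1 = 1016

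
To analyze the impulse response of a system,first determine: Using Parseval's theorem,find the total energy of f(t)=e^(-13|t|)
Parseval's theorem: E=integral |f(t)|^2 dt=(1/2pi) integral |F(omega)|^2 domega
E=integral_{-inf}^{inf} e^(-26|t|) dt=2*integral_0^inf e^(-26t) dt=2/(2*13)=1/13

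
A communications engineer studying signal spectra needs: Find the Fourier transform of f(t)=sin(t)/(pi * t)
sin(W * t)/(pi * t)=(W/pi) * sinc(W * t/pi) is the impulse response of the ideal low-pass filter with cutoff W (here W=1).
Its Fourier transform is a rectangular function:
F(omega)=1 for |omega| < 1, 0 otherwise

Answer: rect(omega/2) [i.e., 1 for |omega| < 1, 0 otherwise]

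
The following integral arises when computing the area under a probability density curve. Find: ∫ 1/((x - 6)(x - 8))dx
Partial fractions: 1/((x-6)(x-8))=A/(x-6)+B/(x-8)
A=-1/2, B=1/2
∫ [-1/2· 1/(x-6)+1/2· 1/(x-8)] dx
=(1/2)[ln|x-8| - ln|x-6|]+C

Answer: (1/2)·ln|(x-8)/(x-6)|+C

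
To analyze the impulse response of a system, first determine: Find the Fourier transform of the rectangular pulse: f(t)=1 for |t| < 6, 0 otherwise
F(omega)=integral from -6 to 6 of e^(-j * omega * t) dt
=2 * sin(6 * omega)/omega=12 * sinc(6 * omega/pi)

Answer: 2 * sin(6 * omega)/omega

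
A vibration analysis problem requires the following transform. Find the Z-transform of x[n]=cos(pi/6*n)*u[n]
Z{cos(w0*n)*u[n]} = z(z - cos(w0))/(z^2 - 2z*cos(w0) + 1)
With w0 = pi/6: X(z) = z(z - cos(pi/6))/(z^2 - 2z*cos(pi/6) + 1)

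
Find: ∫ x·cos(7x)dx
By parts: u = x, dv = cos(7x) dx
du = dx, v = sin(7x)/7
= x·sin(7x)/7+cos(7x)/7²+C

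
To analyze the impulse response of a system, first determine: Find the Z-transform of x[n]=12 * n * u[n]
Z{n * u[n]}=z/(z-1)^2
By linearity: Z{12 * n * u[n]}=12z/(z-1)^2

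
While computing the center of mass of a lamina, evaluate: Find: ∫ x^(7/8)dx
Power rule: ∫ x^(7/8) dx=x^(15/8)/(15/8) + C

Answer: (8/15)·x^(15/8) + C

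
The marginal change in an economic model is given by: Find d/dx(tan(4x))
Chain rule: d/dx[tan(u)]=sec²(u)·u' where u=4x
u'=4

Answer: 4·sec²(4x)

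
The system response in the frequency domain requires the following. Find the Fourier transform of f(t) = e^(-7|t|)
Using the standard pair: F{e^(-a|t|)} = 2a/(a^2 + omega^2)
With a = 7: F(omega) = 14/(49 + omega^2)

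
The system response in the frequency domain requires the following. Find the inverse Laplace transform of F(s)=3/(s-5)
L^(-1){3/(s-a)}=c·e^(at)
Here a=5, c=3

Answer: 3e^(5t)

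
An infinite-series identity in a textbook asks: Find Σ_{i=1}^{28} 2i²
= 2·n(n + 1)(2n + 1)/6 = 2·28·29·57/6 = 15428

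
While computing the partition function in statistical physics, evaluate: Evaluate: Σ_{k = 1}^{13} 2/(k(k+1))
Partial fractions: 2/(k(k + 1))=2/k - 2/(k + 1)
Telescoping sum: 2(1 - 1/14)=2·13/14

Answer: 13/7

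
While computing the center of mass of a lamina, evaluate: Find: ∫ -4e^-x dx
Since d/dx[e^-x] = - e^-x, we get 4e^-x + C

Answer: 4e^-x + C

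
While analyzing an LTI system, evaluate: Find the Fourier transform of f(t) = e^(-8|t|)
Using the standard pair: F{e^(-a|t|)} = 2a/(a^2 + omega^2)
With a = 8: F(omega) = 16/(64 + omega^2)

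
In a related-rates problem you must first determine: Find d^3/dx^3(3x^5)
Apply power rule 3 times:
d^1: 15x^4
d^2: 60x^3
d^3: 180x^2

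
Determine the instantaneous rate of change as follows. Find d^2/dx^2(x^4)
Apply power rule 2 times:
d^1: 4x^3
d^2: 12x^2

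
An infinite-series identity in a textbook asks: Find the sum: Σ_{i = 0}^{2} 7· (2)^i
Geometric series: S = a(1 - r^n)/(1 - r)
a = 7, r = 2, n = 3
S = 7(1-8)/-1 = 49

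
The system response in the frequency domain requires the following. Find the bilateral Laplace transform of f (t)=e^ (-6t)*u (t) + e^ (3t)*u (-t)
For e^(-6t) * u(t): L=1/(s + 6), Re(s) > -6
For e^(3t) * u(-t): L=-1/(s-3), Re(s) < 3
Combined: F(s)=1/(s + 6) - 1/(s-3), -6 < Re(s) < 3

Answer: 1/(s + 6) - 1/(s-3), ROC: -6 < Re(s) < 3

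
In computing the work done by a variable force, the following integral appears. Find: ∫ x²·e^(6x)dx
Integration by parts twice:
First: u=x², dv=e^(6x) dx => x²e^(6x)/6 - (2/6)∫ xe^(6x) dx
Second (∫ xe^(6x) dx): xe^(6x)/6 - e^(6x)/36
Combining: e^(6x)(x²/6 - 2x/36 + 2/216) + C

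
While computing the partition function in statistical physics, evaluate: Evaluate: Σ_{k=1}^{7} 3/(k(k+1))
Partial fractions: 3/(k(k+1))=3/k - 3/(k+1)
Telescoping sum: 3(1-1/8)=3·7/8

Answer: 21/8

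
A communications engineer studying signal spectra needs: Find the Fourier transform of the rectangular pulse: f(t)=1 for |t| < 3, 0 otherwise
F(omega)=integral from -3 to 3 of e^(-j*omega*t) dt
=2*sin(3*omega)/omega=6*sinc(3*omega/pi)

Answer: 2*sin(3*omega)/omega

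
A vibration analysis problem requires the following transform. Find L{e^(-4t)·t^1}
First shifting: L{e^(at)f(t)} = F(s-a)
L{t^1} = 1/s^2
Shift s → s + 4: 1/(s + 4)^2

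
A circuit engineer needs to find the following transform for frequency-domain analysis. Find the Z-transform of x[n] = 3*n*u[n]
Z{n * u[n]}=z/(z-1)^2
By linearity: Z{3 * n * u[n]}=3z/(z-1)^2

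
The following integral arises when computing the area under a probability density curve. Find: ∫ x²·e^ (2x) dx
Integration by parts twice:
First: u = x², dv = e^(2x) dx => x²e^(2x)/2 - (2/2)∫ xe^(2x) dx
Second (∫ xe^(2x) dx): xe^(2x)/2 - e^(2x)/4
Combining: e^(2x)(x²/2-2x/4+2/8)+C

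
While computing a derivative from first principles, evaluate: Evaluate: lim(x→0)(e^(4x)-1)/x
L'Hôpital (0/0): lim 4e^(4x)/1 = 4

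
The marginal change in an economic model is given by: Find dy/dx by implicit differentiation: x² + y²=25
Differentiate both sides: 2x+2y·(dy/dx)=0
Solve: dy/dx=-2x/(2y)=-x/y

Answer: dy/dx=-x/y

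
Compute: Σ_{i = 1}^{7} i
Using formula: Σ i^1 = n(n + 1)/2 = 7·8/2 = 28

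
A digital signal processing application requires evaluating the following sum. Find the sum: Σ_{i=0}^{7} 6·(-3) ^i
Geometric series: S = a(1 - r^n)/(1 - r)
a = 6, r = -3, n = 8
S = 6(1-6561)/4 = -9840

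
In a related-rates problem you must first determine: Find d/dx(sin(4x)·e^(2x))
Product rule: (fg)'=f'g+fg'
f=sin(4x), f'=4·cos(4x)
g=e^(2x), g'=2·e^(2x)

Answer: 4·cos(4x)·e^(2x)+2·sin(4x)·e^(2x)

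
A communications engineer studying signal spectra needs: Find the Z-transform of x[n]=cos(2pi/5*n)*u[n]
Z{cos(w0*n)*u[n]}=z(z - cos(w0))/(z^2-2z*cos(w0)+1)
With w0=2pi/5: X(z)=z(z - cos(2pi/5))/(z^2-2z*cos(2pi/5)+1)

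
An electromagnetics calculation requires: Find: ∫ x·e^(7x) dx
Integration by parts: u = x, dv = e^(7x) dx
du = dx, v = e^(7x)/7
= x·e^(7x)/7 - ∫ e^(7x)/7 dx
= x·e^(7x)/7 - e^(7x)/49 + C

Answer: e^(7x)(x/7 - 1/49) + C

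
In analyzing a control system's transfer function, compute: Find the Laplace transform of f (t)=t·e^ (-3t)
L{t·e^(at)} = 1/(s-a)²
L{t·e^(-3t)} = 1/(s + 3)²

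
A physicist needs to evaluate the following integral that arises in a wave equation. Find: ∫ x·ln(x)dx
By parts: u=ln(x), dv=x dx
du=1/x dx, v=x^2/2
=x^2·ln(x)/2 - ∫ x/2 dx
=x^2·ln(x)/2 - x^2/4+C

Answer: x^2(ln(x)/2-1/4)+C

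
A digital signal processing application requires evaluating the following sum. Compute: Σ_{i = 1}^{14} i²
Using formula: Σ i^2 = n(n + 1)(2n + 1)/6 = 14·15·29/6 = 1015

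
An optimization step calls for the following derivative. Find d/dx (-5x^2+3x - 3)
Power rule: d/dx(ax^n) = n·a·x^(n-1)
Term by term: -10·x + 3

Answer: -10x + 3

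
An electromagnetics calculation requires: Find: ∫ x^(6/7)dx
Power rule: ∫ x^(6/7) dx=x^(13/7)/(13/7)+C

Answer: (7/13)·x^(13/7)+C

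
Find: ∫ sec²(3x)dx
Since d/dx[tan(3x)] = 3sec²(3x), integral = tan(3x)/3+C

Answer: (1/3)tan(3x)+C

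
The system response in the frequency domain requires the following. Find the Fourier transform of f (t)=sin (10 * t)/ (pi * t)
sin(W*t)/(pi*t)=(W/pi)*sinc(W*t/pi) is the impulse response of the ideal low-pass filter with cutoff W (here W=10).
Its Fourier transform is a rectangular function:
F(omega)=1 for |omega| < 10, 0 otherwise

Answer: rect(omega/20) [i.e., 1 for |omega| < 10, 0 otherwise]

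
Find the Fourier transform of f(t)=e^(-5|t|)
Using the standard pair: F{e^(-a|t|)} = 2a/(a^2+omega^2)
With a = 5: F(omega) = 10/(25+omega^2)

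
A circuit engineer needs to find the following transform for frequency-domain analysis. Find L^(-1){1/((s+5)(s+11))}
Partial fractions: 1/((s+5)(s+11))=A/(s+5)+B/(s+11)
Cover-up: A=1/(s+11)|_{s=-5}=1/6; B=1/(s+5)|_{s=-11}=-1/6
L^(-1)=(1/6)e^(-5t) - (1/6)e^(-11t)

Answer: (1/6)(e^(-5t) - e^(-11t))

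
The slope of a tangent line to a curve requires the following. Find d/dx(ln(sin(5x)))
Chain rule: d/dx[ln(u)] = u'/u where u = sin(5x)
u' = 5cos(5x)

Answer: (5cos(5x))/(sin(5x))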